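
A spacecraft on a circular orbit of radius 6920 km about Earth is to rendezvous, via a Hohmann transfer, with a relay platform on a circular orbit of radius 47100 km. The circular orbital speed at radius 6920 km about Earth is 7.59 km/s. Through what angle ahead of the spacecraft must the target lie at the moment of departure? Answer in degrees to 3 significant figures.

From the circular-orbit relation v² = μ/r at r = 6920 km: μ = v²r = (7.59)² × 6920 = 3.98648×10^5 km³/s².
Transfer-ellipse semi-major axis a_t = (r₁ + r₂)/2 = (6920 + 47100)/2 = 27010 km.
The half-period of the transfer ellipse is t = π√(a_t³/μ) = 22087 s.
The target's mean motion on its circular orbit is ω₂ = √(μ/r₂³) = 6.1768×10^-5 rad/s.
Angle swept by the target during transfer: ω₂·t = 1.3643 rad = 78.17°.
The spacecraft traverses 180° on the transfer ellipse, so the target must lead by 180° − 78.17° = 102°.

φ = 102°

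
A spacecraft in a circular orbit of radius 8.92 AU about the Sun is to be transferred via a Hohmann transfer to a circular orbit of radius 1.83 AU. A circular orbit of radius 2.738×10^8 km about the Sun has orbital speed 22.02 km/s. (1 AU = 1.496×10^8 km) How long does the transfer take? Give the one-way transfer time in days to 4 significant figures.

From the circular-orbit relation v² = μ/r at r = 2.738×10^8 km: μ = v²r = (22.02)² × 2.738×10^8 = 1.32760×10^11 km³/s².
In km: r₁ = 8.92 × 1.496×10^8 = 1.334432×10^9 km; r₂ = 1.83 × 1.496×10^8 = 2.73768×10^8 km.
Semi-major axis of the transfer orbit: a_t = (1.334432×10^9 + 2.73768×10^8)/2 = 8.041×10^8 km.
Transfer time t = π√(a_t³/μ) = π√((8.041×10^8)³ / 1.32760×10^11) = 1.966×10^8 s.
Converting: 1.966×10^8 s ÷ 86400 s/day = 2275 days.

t = 2275 days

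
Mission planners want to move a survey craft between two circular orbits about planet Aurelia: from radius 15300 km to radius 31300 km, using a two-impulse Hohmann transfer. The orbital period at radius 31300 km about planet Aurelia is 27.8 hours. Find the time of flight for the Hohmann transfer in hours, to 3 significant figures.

From Kepler's third law T² = 4π²r³/μ at r = 31300 km, T = 27.8 hours = 27.8 × 3600 s = 1.0008×10^5 s: μ = 4π²r³/T² = 1.20864×10^5 km³/s².
Semi-major axis of the transfer orbit: a_t = (15300 + 31300)/2 = 23300 km.
Transfer time t = π√(a_t³/μ) = π√((23300)³ / 1.20864×10^5) = 32140 s.
Converting: 32140 s ÷ 3600 s/hour = 8.93 hours.

t = 8.93 hours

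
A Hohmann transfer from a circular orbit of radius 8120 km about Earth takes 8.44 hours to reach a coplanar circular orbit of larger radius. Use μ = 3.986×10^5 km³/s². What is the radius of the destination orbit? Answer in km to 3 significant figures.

r₂ = 58700 km

Transfer time t = 8.44 hours = 30384 s, and t = π√(a_t³/μ).
So a_t = (μ t²/π²)^(1/3) = (3.986×10^5 × (30384)² / π²)^(1/3) = 33407 km.
Since a_t = (r₁ + r₂)/2, r₂ = 2a_t − r₁ = 2×33407 − 8120 = 58694 km.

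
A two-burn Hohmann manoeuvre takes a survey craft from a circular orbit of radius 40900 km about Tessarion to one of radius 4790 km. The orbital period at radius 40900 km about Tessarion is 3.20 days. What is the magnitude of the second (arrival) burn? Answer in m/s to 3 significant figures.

From Kepler's third law T² = 4π²r³/μ at r = 40900 km, T = 3.20 days = 3.20 × 86400 s = 2.7648×10^5 s: μ = 4π²r³/T² = 35334.8 km³/s².
Semi-major axis of the transfer orbit: a_t = (40900 + 4790)/2 = 22845 km.
Circular speed at r = 4790 km: v_c = √(μ/r) = 2.7160 km/s.
Transfer-orbit speed at the same r (vis-viva, a = a_t): v_t = √[μ(2/r − 1/a_t)] = 3.6341 km/s.
Δv₂ = |v_t − v_c| = |3.6341 − 2.7160| = 0.9181 km/s.

Δv₂ = 918 m/s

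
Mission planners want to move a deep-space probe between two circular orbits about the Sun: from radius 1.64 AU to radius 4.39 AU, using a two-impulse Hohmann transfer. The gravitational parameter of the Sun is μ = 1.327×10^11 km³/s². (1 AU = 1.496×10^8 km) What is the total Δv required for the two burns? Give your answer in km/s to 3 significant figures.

In km: r₁ = 1.64 × 1.496×10^8 = 2.45344×10^8 km; r₂ = 4.39 × 1.496×10^8 = 6.56744×10^8 km.
The Hohmann ellipse has a_t = (r₁ + r₂)/2 = 4.51044×10^8 km.
At r₁ the circular-orbit speed is v₁ = √(μ/r₁) = 23.257 km/s.
Transfer-orbit speed at r₁ (vis-viva equation): v_p = √[μ(2/r₁ − 1/a_t)] = 28.063 km/s.
First burn Δv₁ = |v_p − v₁| = 4.806 km/s.
At r₂, v₂ = √(μ/r₂) = 14.215 km/s.
Transfer-orbit speed at r₂: v_a = √[μ(2/r₂ − 1/a_t)] = 10.484 km/s.
Second burn Δv₂ = |v₂ − v_a| = 3.731 km/s.
Total Δv = Δv₁ + Δv₂ = 8.537 km/s.

Δv = 8.54 km/s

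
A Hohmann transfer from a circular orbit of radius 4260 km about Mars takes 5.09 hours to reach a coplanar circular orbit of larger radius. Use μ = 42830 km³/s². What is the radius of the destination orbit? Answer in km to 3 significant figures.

r₂ = 18400 km

Transfer time t = 5.09 hours = 18324 s, and t = π√(a_t³/μ).
So a_t = (μ t²/π²)^(1/3) = (42830 × (18324)² / π²)^(1/3) = 11337 km.
Since a_t = (r₁ + r₂)/2, r₂ = 2a_t − r₁ = 2×11337 − 4260 = 18414 km.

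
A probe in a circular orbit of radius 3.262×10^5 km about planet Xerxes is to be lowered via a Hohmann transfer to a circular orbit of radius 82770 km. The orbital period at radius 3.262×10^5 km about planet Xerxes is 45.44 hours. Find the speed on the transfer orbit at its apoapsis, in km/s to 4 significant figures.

From Kepler's third law T² = 4π²r³/μ at r = 3.262×10^5 km, T = 45.44 hours = 45.44 × 3600 s = 1.63584×10^5 s: μ = 4π²r³/T² = 5.12071×10^7 km³/s².
The Hohmann ellipse has a_t = (r₁ + r₂)/2 = 2.04485×10^5 km.
At apoapsis, r = 3.262×10^5 km.
From the vis-viva equation, v = √[μ(2/r − 1/a_t)] = 7.971 km/s.

v = 7.971 km/s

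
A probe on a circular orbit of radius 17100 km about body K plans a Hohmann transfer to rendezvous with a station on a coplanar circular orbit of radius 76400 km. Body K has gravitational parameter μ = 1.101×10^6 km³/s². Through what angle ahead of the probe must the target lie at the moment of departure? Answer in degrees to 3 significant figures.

φ = 93.8°

The Hohmann ellipse has a_t = (r₁ + r₂)/2 = 46750 km.
The half-period of the transfer ellipse is t = π√(a_t³/μ) = 30264 s.
The target's mean motion on its circular orbit is ω₂ = √(μ/r₂³) = 4.9688×10^-5 rad/s.
Angle swept by the target during transfer: ω₂·t = 1.5038 rad = 86.16°.
Arrival is 180° from departure on the ellipse, so φ = 180° − 86.16° = 93.8°.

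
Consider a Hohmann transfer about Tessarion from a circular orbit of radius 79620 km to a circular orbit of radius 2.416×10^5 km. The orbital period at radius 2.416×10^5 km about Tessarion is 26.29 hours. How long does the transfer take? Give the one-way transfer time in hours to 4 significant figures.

t = 7.125 hours

From Kepler's third law T² = 4π²r³/μ at r = 2.416×10^5 km, T = 26.29 hours = 26.29 × 3600 s = 94644 s: μ = 4π²r³/T² = 6.21533×10^7 km³/s².
Semi-major axis of the transfer orbit: a_t = (79620 + 2.416×10^5)/2 = 1.6061×10^5 km.
By Kepler's third law the transfer-orbit period is T = 2π√(a_t³/μ), so t = T/2 = 25650 s.
Converting: 25650 s ÷ 3600 s/hour = 7.125 hours.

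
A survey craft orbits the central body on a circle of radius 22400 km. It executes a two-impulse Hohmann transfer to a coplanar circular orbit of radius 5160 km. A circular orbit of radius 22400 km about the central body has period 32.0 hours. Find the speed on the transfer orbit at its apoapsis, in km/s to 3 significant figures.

From Kepler's third law T² = 4π²r³/μ at r = 22400 km, T = 32.0 hours = 32.0 × 3600 s = 1.152×10^5 s: μ = 4π²r³/T² = 33434.8 km³/s².
Transfer-ellipse semi-major axis a_t = (r₁ + r₂)/2 = (22400 + 5160)/2 = 13780 km.
At apoapsis, r = 22400 km.
Vis-viva: v = √[μ(2/r − 1/a_t)] = √[33434.8 × (2/22400 − 1/13780)] = 0.7476 km/s.

v = 0.748 km/s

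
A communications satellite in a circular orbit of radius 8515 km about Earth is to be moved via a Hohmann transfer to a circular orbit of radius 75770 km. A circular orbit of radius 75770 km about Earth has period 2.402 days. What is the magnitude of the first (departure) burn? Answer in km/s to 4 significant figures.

Δv₁ = 2.333 km/s

From Kepler's third law T² = 4π²r³/μ at r = 75770 km, T = 2.402 days = 2.402 × 86400 s = 2.075328×10^5 s: μ = 4π²r³/T² = 3.98729×10^5 km³/s².
The Hohmann ellipse has a_t = (r₁ + r₂)/2 = 42142.5 km.
On the circular orbit at r = 8515 km, v_c = √(μ/r) = 6.843 km/s.
Transfer-orbit speed at the same r (vis-viva, a = a_t): v_t = √[μ(2/r − 1/a_t)] = 9.176 km/s.
Δv₁ = |v_t − v_c| = |9.176 − 6.843| = 2.333 km/s.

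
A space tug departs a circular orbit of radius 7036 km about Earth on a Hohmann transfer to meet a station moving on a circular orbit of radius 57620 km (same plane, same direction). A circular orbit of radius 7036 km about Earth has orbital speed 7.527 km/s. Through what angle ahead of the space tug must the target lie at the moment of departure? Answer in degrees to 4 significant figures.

φ = 104.4°

From the circular-orbit relation v² = μ/r at r = 7036 km: μ = v²r = (7.527)² × 7036 = 3.98630×10^5 km³/s².
The Hohmann ellipse has a_t = (r₁ + r₂)/2 = 32328 km.
The half-period of the transfer ellipse is t = π√(a_t³/μ) = 28922.33 s.
Target angular speed ω₂ = √(μ/r₂³) = 4.564834×10^-5 rad/s.
Angle swept by the target during transfer: ω₂·t = 1.32026 rad = 75.645°.
Arrival is 180° from departure on the ellipse, so φ = 180° − 75.645° = 104.4°.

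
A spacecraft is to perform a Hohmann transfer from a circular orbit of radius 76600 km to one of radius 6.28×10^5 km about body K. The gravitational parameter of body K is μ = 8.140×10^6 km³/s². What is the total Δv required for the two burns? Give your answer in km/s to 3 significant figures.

Δv = 5.38 km/s

Semi-major axis of the transfer orbit: a_t = (76600 + 6.280×10^5)/2 = 3.523×10^5 km.
At r₁ the circular-orbit speed is v₁ = √(μ/r₁) = 10.3086 km/s.
Transfer-orbit speed at r₁ (vis-viva): v_p = √[μ(2/r₁ − 1/a_t)] = 13.7633 km/s.
First burn Δv₁ = |v_p − v₁| = 3.455 km/s.
Circular speed at r₂: v₂ = √(μ/r₂) = 3.600 km/s.
Transfer-orbit speed at r₂: v_a = √[μ(2/r₂ − 1/a_t)] = 1.679 km/s.
Second burn Δv₂ = |v₂ − v_a| = 1.921 km/s.
Total Δv = Δv₁ + Δv₂ = 5.376 km/s.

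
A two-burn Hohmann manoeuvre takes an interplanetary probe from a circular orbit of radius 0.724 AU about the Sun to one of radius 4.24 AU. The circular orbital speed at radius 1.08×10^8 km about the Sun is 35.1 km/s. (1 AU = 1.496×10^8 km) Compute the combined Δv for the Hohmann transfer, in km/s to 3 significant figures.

Δv = 17.4 km/s

From the circular-orbit relation v² = μ/r at r = 1.08×10^8 km: μ = v²r = (35.1)² × 1.08×10^8 = 1.33057×10^11 km³/s².
In km: r₁ = 0.724 × 1.496×10^8 = 1.083104×10^8 km; r₂ = 4.24 × 1.496×10^8 = 6.34304×10^8 km.
Semi-major axis of the transfer orbit: a_t = (1.083104×10^8 + 6.34304×10^8)/2 = 3.713072×10^8 km.
Circular speed at r₁: v₁ = √(μ/r₁) = √(1.33057×10^11/1.083104×10^8) = 35.05 km/s.
Transfer-orbit speed at r₁ (vis-viva): v_p = √[μ(2/r₁ − 1/a_t)] = 45.81 km/s.
First burn Δv₁ = |v_p − v₁| = 10.76 km/s.
At r₂, v₂ = √(μ/r₂) = 14.483 km/s.
Transfer-orbit speed at r₂: v_a = √[μ(2/r₂ − 1/a_t)] = 7.8224 km/s.
Second burn Δv₂ = |v₂ − v_a| = 6.661 km/s.
Δv = Δv₁ + Δv₂ = 10.76 + 6.661 = 17.42 km/s.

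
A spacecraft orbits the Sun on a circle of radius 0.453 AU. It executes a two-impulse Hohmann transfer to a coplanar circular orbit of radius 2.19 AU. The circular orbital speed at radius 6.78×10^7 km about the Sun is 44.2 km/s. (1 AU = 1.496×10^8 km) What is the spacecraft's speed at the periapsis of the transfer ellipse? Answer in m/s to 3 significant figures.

From the circular-orbit relation v² = μ/r at r = 6.78×10^7 km: μ = v²r = (44.2)² × 6.78×10^7 = 1.32457×10^11 km³/s².
In km: r₁ = 0.453 × 1.496×10^8 = 6.77688×10^7 km; r₂ = 2.19 × 1.496×10^8 = 3.27624×10^8 km.
Semi-major axis of the transfer orbit: a_t = (6.77688×10^7 + 3.27624×10^8)/2 = 1.976964×10^8 km.
The periapsis of the transfer ellipse is at r = 6.77688×10^7 km.
From the vis-viva equation, v = √[μ(2/r − 1/a_t)] = 56.91 km/s.

v = 56900 m/s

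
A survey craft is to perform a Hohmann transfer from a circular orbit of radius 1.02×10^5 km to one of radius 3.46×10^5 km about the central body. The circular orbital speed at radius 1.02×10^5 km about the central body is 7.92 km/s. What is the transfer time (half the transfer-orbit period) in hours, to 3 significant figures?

t = 36.6 hours

From the circular-orbit relation v² = μ/r at r = 1.02×10^5 km: μ = v²r = (7.92)² × 1.02×10^5 = 6.39809×10^6 km³/s².
Transfer-ellipse semi-major axis a_t = (r₁ + r₂)/2 = (1.020×10^5 + 3.460×10^5)/2 = 2.240×10^5 km.
Transfer time t = π√(a_t³/μ) = π√((2.240×10^5)³ / 6.39809×10^6) = 1.317×10^5 s.
Converting: 1.317×10^5 s ÷ 3600 s/hour = 36.6 hours.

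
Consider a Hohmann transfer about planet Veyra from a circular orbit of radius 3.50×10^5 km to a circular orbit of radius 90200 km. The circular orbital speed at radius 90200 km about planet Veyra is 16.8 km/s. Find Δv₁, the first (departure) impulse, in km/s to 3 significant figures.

Δv₁ = 3.07 km/s

From the circular-orbit relation v² = μ/r at r = 90200 km: μ = v²r = (16.8)² × 90200 = 2.54580×10^7 km³/s².
The Hohmann ellipse has a_t = (r₁ + r₂)/2 = 2.201×10^5 km.
Circular speed at r = 3.500×10^5 km: v_c = √(μ/r) = 8.529 km/s.
Transfer-orbit speed at the same r (vis-viva, a = a_t): v_t = √[μ(2/r − 1/a_t)] = 5.460 km/s.
Δv₁ = |v_t − v_c| = |5.460 − 8.529| = 3.069 km/s.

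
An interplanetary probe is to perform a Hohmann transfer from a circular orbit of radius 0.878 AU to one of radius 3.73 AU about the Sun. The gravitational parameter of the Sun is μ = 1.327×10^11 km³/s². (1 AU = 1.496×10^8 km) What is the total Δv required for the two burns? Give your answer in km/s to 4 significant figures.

In km: r₁ = 0.878 × 1.496×10^8 = 1.313488×10^8 km; r₂ = 3.73 × 1.496×10^8 = 5.58008×10^8 km.
The Hohmann ellipse has a_t = (r₁ + r₂)/2 = 3.446784×10^8 km.
At r₁ the circular-orbit speed is v₁ = √(μ/r₁) = 31.785 km/s.
On the transfer ellipse at r₁, v² = μ(2/r − 1/a) gives v_p = √[μ(2/r₁ − 1/a_t)] = 40.442 km/s.
First burn Δv₁ = |v_p − v₁| = 8.657 km/s.
Circular speed at r₂: v₂ = √(μ/r₂) = 15.421 km/s.
Transfer-orbit speed at r₂: v_a = √[μ(2/r₂ − 1/a_t)] = 9.5197 km/s.
Second burn Δv₂ = |v₂ − v_a| = 5.901 km/s.
Total Δv = Δv₁ + Δv₂ = 14.56 km/s.

Δv = 14.56 km/s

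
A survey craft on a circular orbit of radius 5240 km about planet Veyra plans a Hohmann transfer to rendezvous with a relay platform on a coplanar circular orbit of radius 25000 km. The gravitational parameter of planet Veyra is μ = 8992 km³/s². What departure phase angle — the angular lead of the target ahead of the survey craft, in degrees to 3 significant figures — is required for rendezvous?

The Hohmann ellipse has a_t = (r₁ + r₂)/2 = 15120 km.
The half-period of the transfer ellipse is t = π√(a_t³/μ) = 61596 s.
Target angular speed ω₂ = √(μ/r₂³) = 2.3989×10^-5 rad/s.
Angle swept by the target during transfer: ω₂·t = 1.4776 rad = 84.66°.
Arrival is 180° from departure on the ellipse, so φ = 180° − 84.66° = 95.3°.

φ = 95.3°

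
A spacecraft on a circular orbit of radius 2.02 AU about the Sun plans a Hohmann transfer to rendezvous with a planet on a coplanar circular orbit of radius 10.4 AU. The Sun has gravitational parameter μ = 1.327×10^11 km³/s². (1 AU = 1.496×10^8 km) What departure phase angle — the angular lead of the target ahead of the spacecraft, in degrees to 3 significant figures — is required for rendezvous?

In km: r₁ = 2.02 × 1.496×10^8 = 3.02192×10^8 km; r₂ = 10.4 × 1.496×10^8 = 1.55584×10^9 km.
The Hohmann ellipse has a_t = (r₁ + r₂)/2 = 9.29016×10^8 km.
The half-period of the transfer ellipse is t = π√(a_t³/μ) = 2.44202×10^8 s.
The target's mean motion on its circular orbit is ω₂ = √(μ/r₂³) = 5.93592×10^-9 rad/s.
Angle swept by the target during transfer: ω₂·t = 1.44956 rad = 83.054°.
The spacecraft traverses 180° on the transfer ellipse, so the target must lead by 180° − 83.054° = 96.9°.

φ = 96.9°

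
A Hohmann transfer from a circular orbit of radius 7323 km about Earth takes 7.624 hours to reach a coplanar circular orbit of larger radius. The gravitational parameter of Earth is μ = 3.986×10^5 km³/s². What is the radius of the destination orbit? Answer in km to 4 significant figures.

r₂ = 55110 km

Transfer time t = 7.624 hours = 27446.4 s, and t = π√(a_t³/μ).
So a_t = (μ t²/π²)^(1/3) = (3.986×10^5 × (27446.4)² / π²)^(1/3) = 31218 km.
Since a_t = (r₁ + r₂)/2, r₂ = 2a_t − r₁ = 2×31218 − 7323 = 55113 km.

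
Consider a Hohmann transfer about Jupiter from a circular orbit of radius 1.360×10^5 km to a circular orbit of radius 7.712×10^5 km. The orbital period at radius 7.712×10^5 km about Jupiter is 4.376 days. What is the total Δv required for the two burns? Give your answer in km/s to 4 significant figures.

From Kepler's third law T² = 4π²r³/μ at r = 7.712×10^5 km, T = 4.376 days = 4.376 × 86400 s = 3.780864×10^5 s: μ = 4π²r³/T² = 1.26671×10^8 km³/s².
Transfer-ellipse semi-major axis a_t = (r₁ + r₂)/2 = (1.360×10^5 + 7.712×10^5)/2 = 4.536×10^5 km.
Circular speed at r₁: v₁ = √(μ/r₁) = √(1.26671×10^8/1.360×10^5) = 30.519 km/s.
Transfer-orbit speed at r₁ (vis-viva): v_p = √[μ(2/r₁ − 1/a_t)] = 39.794 km/s.
First burn Δv₁ = |v_p − v₁| = 9.275 km/s.
Circular speed at r₂: v₂ = √(μ/r₂) = 12.816 km/s.
Transfer-orbit speed at r₂: v_a = √[μ(2/r₂ − 1/a_t)] = 7.0176 km/s.
Second burn Δv₂ = |v₂ − v_a| = 5.798 km/s.
Δv = Δv₁ + Δv₂ = 9.275 + 5.798 = 15.07 km/s.

Δv = 15.07 km/s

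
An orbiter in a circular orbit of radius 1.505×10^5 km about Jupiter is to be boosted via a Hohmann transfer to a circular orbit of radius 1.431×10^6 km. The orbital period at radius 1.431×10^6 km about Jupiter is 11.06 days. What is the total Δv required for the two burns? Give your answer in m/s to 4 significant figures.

From Kepler's third law T² = 4π²r³/μ at r = 1.431×10^6 km, T = 11.06 days = 11.06 × 86400 s = 9.55584×10^5 s: μ = 4π²r³/T² = 1.26690×10^8 km³/s².
Semi-major axis of the transfer orbit: a_t = (1.505×10^5 + 1.431×10^6)/2 = 7.9075×10^5 km.
At r₁ the circular-orbit speed is v₁ = √(μ/r₁) = 29.01 km/s.
Transfer-orbit speed at r₁ (vis-viva): v_p = √[μ(2/r₁ − 1/a_t)] = 39.03 km/s.
First burn Δv₁ = |v_p − v₁| = 10.02 km/s.
Circular speed at r₂: v₂ = √(μ/r₂) = 9.409 km/s.
Transfer-orbit speed at r₂: v_a = √[μ(2/r₂ − 1/a_t)] = 4.105 km/s.
Second burn Δv₂ = |v₂ − v_a| = 5.304 km/s.
Total Δv = Δv₁ + Δv₂ = 15.32 km/s.

Δv = 15320 m/s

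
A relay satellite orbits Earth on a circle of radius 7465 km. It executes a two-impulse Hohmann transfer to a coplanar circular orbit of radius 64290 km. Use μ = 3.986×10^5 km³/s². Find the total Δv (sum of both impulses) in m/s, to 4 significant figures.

Semi-major axis of the transfer orbit: a_t = (7465 + 64290)/2 = 35877.5 km.
Circular speed at r₁: v₁ = √(μ/r₁) = √(3.986×10^5/7465) = 7.3072 km/s.
On the transfer ellipse at r₁, v² = μ(2/r − 1/a) gives v_p = √[μ(2/r₁ − 1/a_t)] = 9.7817 km/s.
First burn Δv₁ = |v_p − v₁| = 2.4745 km/s.
Circular speed at r₂: v₂ = √(μ/r₂) = 2.4900 km/s.
Transfer-orbit speed at r₂: v_a = √[μ(2/r₂ − 1/a_t)] = 1.1358 km/s.
Second burn Δv₂ = |v₂ − v_a| = 1.3542 km/s.
Total Δv = Δv₁ + Δv₂ = 3.829 km/s.

Δv = 3829 m/s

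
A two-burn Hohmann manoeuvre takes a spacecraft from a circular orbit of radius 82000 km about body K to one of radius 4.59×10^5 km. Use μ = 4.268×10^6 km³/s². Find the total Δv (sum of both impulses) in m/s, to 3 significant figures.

Δv = 3550 m/s

The Hohmann ellipse has a_t = (r₁ + r₂)/2 = 2.705×10^5 km.
At r₁ the circular-orbit speed is v₁ = √(μ/r₁) = 7.21448 km/s.
Transfer-orbit speed at r₁ (v² = μ(2/r − 1/a)): v_p = √[μ(2/r₁ − 1/a_t)] = 9.39784 km/s.
First burn Δv₁ = |v_p − v₁| = 2.1834 km/s.
At r₂, v₂ = √(μ/r₂) = 3.0493 km/s.
Transfer-orbit speed at r₂: v_a = √[μ(2/r₂ − 1/a_t)] = 1.6789 km/s.
Second burn Δv₂ = |v₂ − v_a| = 1.3704 km/s.
Δv = Δv₁ + Δv₂ = 2.1834 + 1.3704 = 3.554 km/s.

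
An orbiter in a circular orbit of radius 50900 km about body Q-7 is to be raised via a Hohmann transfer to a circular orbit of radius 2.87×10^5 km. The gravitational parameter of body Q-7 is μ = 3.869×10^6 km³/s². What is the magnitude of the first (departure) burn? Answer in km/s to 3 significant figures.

Δv₁ = 2.64 km/s

Semi-major axis of the transfer orbit: a_t = (50900 + 2.870×10^5)/2 = 1.6895×10^5 km.
On the circular orbit at r = 50900 km, v_c = √(μ/r) = 8.71847 km/s.
Transfer-orbit speed at the same r (vis-viva, a = a_t): v_t = √[μ(2/r − 1/a_t)] = 11.3632 km/s.
Δv₁ = |v_t − v_c| = |11.3632 − 8.71847| = 2.645 km/s.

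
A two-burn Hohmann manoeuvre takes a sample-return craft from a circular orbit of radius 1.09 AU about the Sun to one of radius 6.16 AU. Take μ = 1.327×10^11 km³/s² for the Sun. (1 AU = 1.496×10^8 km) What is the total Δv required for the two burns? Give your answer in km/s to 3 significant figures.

In km: r₁ = 1.09 × 1.496×10^8 = 1.63064×10^8 km; r₂ = 6.16 × 1.496×10^8 = 9.21536×10^8 km.
The Hohmann ellipse has a_t = (r₁ + r₂)/2 = 5.423×10^8 km.
Circular speed at r₁: v₁ = √(μ/r₁) = √(1.327×10^11/1.63064×10^8) = 28.53 km/s.
Transfer-orbit speed at r₁ (vis-viva): v_p = √[μ(2/r₁ − 1/a_t)] = 37.19 km/s.
First burn Δv₁ = |v_p − v₁| = 8.660 km/s.
At r₂, v₂ = √(μ/r₂) = 12.00 km/s.
Transfer-orbit speed at r₂: v_a = √[μ(2/r₂ − 1/a_t)] = 6.580 km/s.
Second burn Δv₂ = |v₂ − v_a| = 5.420 km/s.
Δv = Δv₁ + Δv₂ = 8.660 + 5.420 = 14.08 km/s.

Δv = 14.1 km/s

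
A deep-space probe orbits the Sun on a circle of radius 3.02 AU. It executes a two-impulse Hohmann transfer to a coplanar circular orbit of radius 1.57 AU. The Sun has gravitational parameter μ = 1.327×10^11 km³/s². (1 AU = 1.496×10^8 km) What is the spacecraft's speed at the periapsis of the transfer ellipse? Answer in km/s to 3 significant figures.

v = 27.3 km/s

In km: r₁ = 3.02 × 1.496×10^8 = 4.51792×10^8 km; r₂ = 1.57 × 1.496×10^8 = 2.34872×10^8 km.
The Hohmann ellipse has a_t = (r₁ + r₂)/2 = 3.43332×10^8 km.
At periapsis, r = 2.34872×10^8 km.
From the vis-viva equation, v = √[μ(2/r − 1/a_t)] = 27.27 km/s.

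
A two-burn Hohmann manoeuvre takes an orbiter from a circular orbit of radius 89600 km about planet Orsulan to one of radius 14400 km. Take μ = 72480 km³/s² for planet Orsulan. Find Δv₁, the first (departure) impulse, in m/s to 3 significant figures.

The Hohmann ellipse has a_t = (r₁ + r₂)/2 = 52000 km.
Circular speed at r = 89600 km: v_c = √(μ/r) = 0.8994 km/s.
Vis-viva on the transfer ellipse at r = 89600 km gives v_t = √[μ(2/r − 1/a_t)] = 0.4733 km/s.
Δv₁ = |v_t − v_c| = |0.4733 − 0.8994| = 0.4261 km/s.

Δv₁ = 426 m/s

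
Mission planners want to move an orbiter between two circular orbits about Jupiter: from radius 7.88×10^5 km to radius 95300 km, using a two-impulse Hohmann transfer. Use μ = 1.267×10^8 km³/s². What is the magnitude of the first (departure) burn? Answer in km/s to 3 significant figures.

Transfer-ellipse semi-major axis a_t = (r₁ + r₂)/2 = (7.880×10^5 + 95300)/2 = 4.4165×10^5 km.
On the circular orbit at r = 7.880×10^5 km, v_c = √(μ/r) = 12.68 km/s.
Transfer-orbit speed at the same r (vis-viva, a = a_t): v_t = √[μ(2/r − 1/a_t)] = 5.890 km/s.
Δv₁ = |v_t − v_c| = |5.890 − 12.68| = 6.790 km/s.

Δv₁ = 6.79 km/s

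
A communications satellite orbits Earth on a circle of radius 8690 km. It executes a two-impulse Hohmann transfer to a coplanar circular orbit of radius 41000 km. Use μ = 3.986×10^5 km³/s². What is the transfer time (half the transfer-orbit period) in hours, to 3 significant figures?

The Hohmann ellipse has a_t = (r₁ + r₂)/2 = 24845 km.
Transfer time t = π√(a_t³/μ) = π√((24845)³ / 3.986×10^5) = 19490 s.
Converting: 19490 s ÷ 3600 s/hour = 5.41 hours.

t = 5.41 hours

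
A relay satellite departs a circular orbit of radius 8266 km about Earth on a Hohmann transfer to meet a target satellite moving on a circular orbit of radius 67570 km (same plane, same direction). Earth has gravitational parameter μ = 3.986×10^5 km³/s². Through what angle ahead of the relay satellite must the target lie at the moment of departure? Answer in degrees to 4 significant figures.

The Hohmann ellipse has a_t = (r₁ + r₂)/2 = 37918 km.
The half-period of the transfer ellipse is t = π√(a_t³/μ) = 36740.9 s.
Target angular speed ω₂ = √(μ/r₂³) = 3.59449×10^-5 rad/s.
Angle swept by the target during transfer: ω₂·t = 1.32065 rad = 75.67°.
Arrival is 180° from departure on the ellipse, so φ = 180° − 75.67° = 104.3°.

φ = 104.3°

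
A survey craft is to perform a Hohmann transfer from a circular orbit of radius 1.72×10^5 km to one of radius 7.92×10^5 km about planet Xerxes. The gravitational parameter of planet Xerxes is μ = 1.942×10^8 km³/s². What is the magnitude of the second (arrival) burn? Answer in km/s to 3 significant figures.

Δv₂ = 6.30 km/s

Transfer-ellipse semi-major axis a_t = (r₁ + r₂)/2 = (1.720×10^5 + 7.920×10^5)/2 = 4.820×10^5 km.
On the circular orbit at r = 7.920×10^5 km, v_c = √(μ/r) = 15.659 km/s.
Transfer-orbit speed at the same r (vis-viva, a = a_t): v_t = √[μ(2/r − 1/a_t)] = 9.3541 km/s.
Δv₂ = |v_t − v_c| = |9.3541 − 15.659| = 6.305 km/s.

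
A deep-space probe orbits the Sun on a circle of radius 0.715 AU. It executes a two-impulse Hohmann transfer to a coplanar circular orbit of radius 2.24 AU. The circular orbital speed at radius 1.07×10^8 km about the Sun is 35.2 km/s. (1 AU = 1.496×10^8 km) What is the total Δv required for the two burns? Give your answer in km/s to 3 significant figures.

From the circular-orbit relation v² = μ/r at r = 1.07×10^8 km: μ = v²r = (35.2)² × 1.07×10^8 = 1.32577×10^11 km³/s².
In km: r₁ = 0.715 × 1.496×10^8 = 1.06964×10^8 km; r₂ = 2.24 × 1.496×10^8 = 3.35104×10^8 km.
The Hohmann ellipse has a_t = (r₁ + r₂)/2 = 2.21034×10^8 km.
At r₁ the circular-orbit speed is v₁ = √(μ/r₁) = 35.206 km/s.
Transfer-orbit speed at r₁ (v² = μ(2/r − 1/a)): v_p = √[μ(2/r₁ − 1/a_t)] = 43.349 km/s.
First burn Δv₁ = |v_p − v₁| = 8.143 km/s.
At r₂, v₂ = √(μ/r₂) = 19.8905 km/s.
Transfer-orbit speed at r₂: v_a = √[μ(2/r₂ − 1/a_t)] = 13.8367 km/s.
Second burn Δv₂ = |v₂ − v_a| = 6.054 km/s.
Δv = Δv₁ + Δv₂ = 8.143 + 6.054 = 14.20 km/s.

Δv = 14.2 km/s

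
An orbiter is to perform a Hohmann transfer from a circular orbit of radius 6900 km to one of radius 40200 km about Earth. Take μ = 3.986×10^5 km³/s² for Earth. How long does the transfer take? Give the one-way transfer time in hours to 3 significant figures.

Transfer-ellipse semi-major axis a_t = (r₁ + r₂)/2 = (6900 + 40200)/2 = 23550 km.
Transfer time t = π√(a_t³/μ) = π√((23550)³ / 3.986×10^5) = 17983 s.
Converting: 17983 s ÷ 3600 s/hour = 5.00 hours.

t = 5.00 hours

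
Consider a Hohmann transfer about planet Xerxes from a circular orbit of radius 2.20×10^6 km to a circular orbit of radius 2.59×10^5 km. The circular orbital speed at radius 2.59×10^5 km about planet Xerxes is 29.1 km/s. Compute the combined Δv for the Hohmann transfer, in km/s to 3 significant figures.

Δv = 15.2 km/s

From the circular-orbit relation v² = μ/r at r = 2.59×10^5 km: μ = v²r = (29.1)² × 2.59×10^5 = 2.19324×10^8 km³/s².
Semi-major axis of the transfer orbit: a_t = (2.200×10^6 + 2.590×10^5)/2 = 1.2295×10^6 km.
At r₁ the circular-orbit speed is v₁ = √(μ/r₁) = 9.985 km/s.
Transfer-orbit speed at r₁ (vis-viva): v_a = √[μ(2/r₁ − 1/a_t)] = 4.583 km/s.
First burn Δv₁ = |v_a − v₁| = 5.402 km/s.
Circular speed at r₂: v₂ = √(μ/r₂) = 29.100 km/s.
Transfer-orbit speed at r₂: v_p = √[μ(2/r₂ − 1/a_t)] = 38.926 km/s.
Second burn Δv₂ = |v₂ − v_p| = 9.826 km/s.
Δv = Δv₁ + Δv₂ = 5.402 + 9.826 = 15.23 km/s.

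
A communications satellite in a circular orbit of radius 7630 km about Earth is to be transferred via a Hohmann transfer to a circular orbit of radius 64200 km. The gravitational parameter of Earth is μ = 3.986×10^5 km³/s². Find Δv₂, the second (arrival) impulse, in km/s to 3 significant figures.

Δv₂ = 1.34 km/s

Transfer-ellipse semi-major axis a_t = (r₁ + r₂)/2 = (7630 + 64200)/2 = 35915 km.
On the circular orbit at r = 64200 km, v_c = √(μ/r) = 2.4917 km/s.
Vis-viva on the transfer ellipse at r = 64200 km gives v_t = √[μ(2/r − 1/a_t)] = 1.1485 km/s.
Δv₂ = |v_t − v_c| = |1.1485 − 2.4917| = 1.343 km/s.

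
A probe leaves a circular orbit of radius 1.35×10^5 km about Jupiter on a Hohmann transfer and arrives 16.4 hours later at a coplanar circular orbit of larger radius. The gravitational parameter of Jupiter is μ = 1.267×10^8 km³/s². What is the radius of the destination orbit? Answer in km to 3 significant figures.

r₂ = 5.75×10^5 km

Transfer time t = 16.4 hours = 59040 s, and t = π√(a_t³/μ).
So a_t = (μ t²/π²)^(1/3) = (1.267×10^8 × (59040)² / π²)^(1/3) = 3.5502×10^5 km.
Since a_t = (r₁ + r₂)/2, r₂ = 2a_t − r₁ = 2×3.5502×10^5 − 1.350×10^5 = 5.7504×10^5 km.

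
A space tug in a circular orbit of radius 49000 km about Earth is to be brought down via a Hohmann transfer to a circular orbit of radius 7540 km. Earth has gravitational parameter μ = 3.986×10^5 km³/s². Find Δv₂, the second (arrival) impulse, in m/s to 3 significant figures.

Δv₂ = 2300 m/s

Transfer-ellipse semi-major axis a_t = (r₁ + r₂)/2 = (49000 + 7540)/2 = 28270 km.
On the circular orbit at r = 7540 km, v_c = √(μ/r) = 7.27081 km/s.
Transfer-orbit speed at the same r (vis-viva, a = a_t): v_t = √[μ(2/r − 1/a_t)] = 9.57234 km/s.
Δv₂ = |v_t − v_c| = |9.57234 − 7.27081| = 2.302 km/s.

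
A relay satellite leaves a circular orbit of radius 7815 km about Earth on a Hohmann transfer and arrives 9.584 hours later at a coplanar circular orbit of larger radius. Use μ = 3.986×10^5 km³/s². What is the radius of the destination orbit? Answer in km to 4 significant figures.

r₂ = 64910 km

Transfer time t = 9.584 hours = 34502.4 s, and t = π√(a_t³/μ).
So a_t = (μ t²/π²)^(1/3) = (3.986×10^5 × (34502.4)² / π²)^(1/3) = 36362 km.
Since a_t = (r₁ + r₂)/2, r₂ = 2a_t − r₁ = 2×36362 − 7815 = 64909 km.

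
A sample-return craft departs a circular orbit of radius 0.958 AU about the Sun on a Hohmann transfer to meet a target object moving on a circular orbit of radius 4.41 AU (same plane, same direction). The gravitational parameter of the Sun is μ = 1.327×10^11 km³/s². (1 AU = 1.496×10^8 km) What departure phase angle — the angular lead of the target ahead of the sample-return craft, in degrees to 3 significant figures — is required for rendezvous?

In km: r₁ = 0.958 × 1.496×10^8 = 1.433168×10^8 km; r₂ = 4.41 × 1.496×10^8 = 6.59736×10^8 km.
The Hohmann ellipse has a_t = (r₁ + r₂)/2 = 4.015264×10^8 km.
The half-period of the transfer ellipse is t = π√(a_t³/μ) = 6.93882×10^7 s.
The target's mean motion on its circular orbit is ω₂ = √(μ/r₂³) = 2.14971×10^-8 rad/s.
Angle swept by the target during transfer: ω₂·t = 1.49165 rad = 85.47°.
The sample-return craft traverses 180° on the transfer ellipse, so the target must lead by 180° − 85.47° = 94.5°.

φ = 94.5°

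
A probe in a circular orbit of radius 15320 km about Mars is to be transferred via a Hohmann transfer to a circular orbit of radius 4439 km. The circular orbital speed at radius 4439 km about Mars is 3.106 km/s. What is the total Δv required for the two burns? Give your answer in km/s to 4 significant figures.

From the circular-orbit relation v² = μ/r at r = 4439 km: μ = v²r = (3.106)² × 4439 = 42824.1 km³/s².
Semi-major axis of the transfer orbit: a_t = (15320 + 4439)/2 = 9879.5 km.
Circular speed at r₁: v₁ = √(μ/r₁) = √(42824.1/15320) = 1.6719 km/s.
Transfer-orbit speed at r₁ (v² = μ(2/r − 1/a)): v_a = √[μ(2/r₁ − 1/a_t)] = 1.1207 km/s.
First burn Δv₁ = |v_a − v₁| = 0.5512 km/s.
Circular speed at r₂: v₂ = √(μ/r₂) = 3.1060 km/s.
Transfer-orbit speed at r₂: v_p = √[μ(2/r₂ − 1/a_t)] = 3.8678 km/s.
Second burn Δv₂ = |v₂ − v_p| = 0.7618 km/s.
Δv = Δv₁ + Δv₂ = 0.5512 + 0.7618 = 1.313 km/s.

Δv = 1.313 km/s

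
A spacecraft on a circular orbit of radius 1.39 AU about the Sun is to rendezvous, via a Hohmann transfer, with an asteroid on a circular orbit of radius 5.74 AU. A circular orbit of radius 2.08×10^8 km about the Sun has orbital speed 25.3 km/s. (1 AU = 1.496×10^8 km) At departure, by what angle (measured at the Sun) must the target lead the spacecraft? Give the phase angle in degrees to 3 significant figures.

From the circular-orbit relation v² = μ/r at r = 2.08×10^8 km: μ = v²r = (25.3)² × 2.08×10^8 = 1.33139×10^11 km³/s².
In km: r₁ = 1.39 × 1.496×10^8 = 2.07944×10^8 km; r₂ = 5.74 × 1.496×10^8 = 8.58704×10^8 km.
The Hohmann ellipse has a_t = (r₁ + r₂)/2 = 5.33324×10^8 km.
The half-period of the transfer ellipse is t = π√(a_t³/μ) = 1.0604×10^8 s.
The target's mean motion on its circular orbit is ω₂ = √(μ/r₂³) = 1.4501×10^-8 rad/s.
Angle swept by the target during transfer: ω₂·t = 1.5377 rad = 88.10°.
Arrival is 180° from departure on the ellipse, so φ = 180° − 88.10° = 91.9°.

φ = 91.9°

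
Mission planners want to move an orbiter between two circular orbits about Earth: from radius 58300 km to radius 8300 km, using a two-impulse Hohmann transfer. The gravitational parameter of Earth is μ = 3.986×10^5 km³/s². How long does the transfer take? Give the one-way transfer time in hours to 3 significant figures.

t = 8.40 hours

Transfer-ellipse semi-major axis a_t = (r₁ + r₂)/2 = (58300 + 8300)/2 = 33300 km.
Half the transfer-orbit period gives t = π√(a_t³/μ) = 30240 s.
Converting: 30240 s ÷ 3600 s/hour = 8.40 hours.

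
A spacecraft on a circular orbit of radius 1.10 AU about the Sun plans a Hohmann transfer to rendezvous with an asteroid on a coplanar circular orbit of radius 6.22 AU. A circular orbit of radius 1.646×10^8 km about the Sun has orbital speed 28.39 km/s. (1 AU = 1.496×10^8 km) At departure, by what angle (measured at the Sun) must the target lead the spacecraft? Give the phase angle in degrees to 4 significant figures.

From the circular-orbit relation v² = μ/r at r = 1.646×10^8 km: μ = v²r = (28.39)² × 1.646×10^8 = 1.32666×10^11 km³/s².
In km: r₁ = 1.10 × 1.496×10^8 = 1.6456×10^8 km; r₂ = 6.22 × 1.496×10^8 = 9.30512×10^8 km.
Semi-major axis of the transfer orbit: a_t = (1.6456×10^8 + 9.30512×10^8)/2 = 5.47536×10^8 km.
Transfer time t = π√(a_t³/μ) = 1.105×10^8 s.
Target angular speed ω₂ = √(μ/r₂³) = 1.283×10^-8 rad/s.
Angle swept by the target during transfer: ω₂·t = 1.418 rad = 81.25°.
Arrival is 180° from departure on the ellipse, so φ = 180° − 81.25° = 98.75°.

φ = 98.75°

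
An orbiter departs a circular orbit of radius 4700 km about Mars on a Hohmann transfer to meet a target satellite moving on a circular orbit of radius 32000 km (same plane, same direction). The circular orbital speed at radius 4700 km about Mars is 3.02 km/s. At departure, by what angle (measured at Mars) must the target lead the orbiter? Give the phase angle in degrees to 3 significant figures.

From the circular-orbit relation v² = μ/r at r = 4700 km: μ = v²r = (3.02)² × 4700 = 42865.9 km³/s².
Semi-major axis of the transfer orbit: a_t = (4700 + 32000)/2 = 18350 km.
Transfer time t = π√(a_t³/μ) = 37718 s.
The target's mean motion on its circular orbit is ω₂ = √(μ/r₂³) = 3.6169×10^-5 rad/s.
Angle swept by the target during transfer: ω₂·t = 1.3642 rad = 78.16°.
The orbiter traverses 180° on the transfer ellipse, so the target must lead by 180° − 78.16° = 102°.

φ = 102°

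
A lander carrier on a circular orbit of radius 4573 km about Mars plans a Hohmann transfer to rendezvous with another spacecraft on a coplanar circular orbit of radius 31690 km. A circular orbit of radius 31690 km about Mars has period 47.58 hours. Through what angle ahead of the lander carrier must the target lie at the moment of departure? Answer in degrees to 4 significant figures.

From Kepler's third law T² = 4π²r³/μ at r = 31690 km, T = 47.58 hours = 47.58 × 3600 s = 1.71288×10^5 s: μ = 4π²r³/T² = 42822.6 km³/s².
Semi-major axis of the transfer orbit: a_t = (4573 + 31690)/2 = 18131.5 km.
Transfer time t = π√(a_t³/μ) = 37065 s.
Target angular speed ω₂ = √(μ/r₂³) = 3.6682×10^-5 rad/s.
Angle swept by the target during transfer: ω₂·t = 1.3596 rad = 77.90°.
The lander carrier traverses 180° on the transfer ellipse, so the target must lead by 180° − 77.90° = 102.1°.

φ = 102.1°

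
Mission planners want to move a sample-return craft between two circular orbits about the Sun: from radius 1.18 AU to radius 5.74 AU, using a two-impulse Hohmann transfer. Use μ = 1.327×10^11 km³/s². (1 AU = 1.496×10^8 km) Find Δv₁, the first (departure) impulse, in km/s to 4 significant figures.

In km: r₁ = 1.18 × 1.496×10^8 = 1.76528×10^8 km; r₂ = 5.74 × 1.496×10^8 = 8.58704×10^8 km.
The Hohmann ellipse has a_t = (r₁ + r₂)/2 = 5.17616×10^8 km.
On the circular orbit at r = 1.76528×10^8 km, v_c = √(μ/r) = 27.418 km/s.
Transfer-orbit speed at the same r (vis-viva, a = a_t): v_t = √[μ(2/r − 1/a_t)] = 35.314 km/s.
Δv₁ = |v_t − v_c| = |35.314 − 27.418| = 7.896 km/s.

Δv₁ = 7.896 km/s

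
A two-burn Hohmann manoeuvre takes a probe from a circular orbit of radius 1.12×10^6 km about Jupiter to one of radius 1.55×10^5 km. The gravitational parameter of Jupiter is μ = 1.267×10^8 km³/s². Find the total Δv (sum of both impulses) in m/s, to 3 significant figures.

Δv = 14700 m/s

The Hohmann ellipse has a_t = (r₁ + r₂)/2 = 6.375×10^5 km.
At r₁ the circular-orbit speed is v₁ = √(μ/r₁) = 10.63602 km/s.
Transfer-orbit speed at r₁ (vis-viva equation): v_a = √[μ(2/r₁ − 1/a_t)] = 5.244512 km/s.
First burn Δv₁ = |v_a − v₁| = 5.392 km/s.
Circular speed at r₂: v₂ = √(μ/r₂) = 28.591 km/s.
Transfer-orbit speed at r₂: v_p = √[μ(2/r₂ − 1/a_t)] = 37.896 km/s.
Second burn Δv₂ = |v₂ − v_p| = 9.305 km/s.
Δv = Δv₁ + Δv₂ = 5.392 + 9.305 = 14.70 km/s.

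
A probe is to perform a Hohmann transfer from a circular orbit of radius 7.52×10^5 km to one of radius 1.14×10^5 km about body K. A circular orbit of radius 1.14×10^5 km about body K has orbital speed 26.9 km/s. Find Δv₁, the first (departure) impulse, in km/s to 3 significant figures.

Δv₁ = 5.10 km/s

From the circular-orbit relation v² = μ/r at r = 1.14×10^5 km: μ = v²r = (26.9)² × 1.14×10^5 = 8.24915×10^7 km³/s².
Transfer-ellipse semi-major axis a_t = (r₁ + r₂)/2 = (7.520×10^5 + 1.140×10^5)/2 = 4.330×10^5 km.
On the circular orbit at r = 7.520×10^5 km, v_c = √(μ/r) = 10.474 km/s.
Transfer-orbit speed at the same r (vis-viva, a = a_t): v_t = √[μ(2/r − 1/a_t)] = 5.3741 km/s.
Δv₁ = |v_t − v_c| = |5.3741 − 10.474| = 5.100 km/s.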